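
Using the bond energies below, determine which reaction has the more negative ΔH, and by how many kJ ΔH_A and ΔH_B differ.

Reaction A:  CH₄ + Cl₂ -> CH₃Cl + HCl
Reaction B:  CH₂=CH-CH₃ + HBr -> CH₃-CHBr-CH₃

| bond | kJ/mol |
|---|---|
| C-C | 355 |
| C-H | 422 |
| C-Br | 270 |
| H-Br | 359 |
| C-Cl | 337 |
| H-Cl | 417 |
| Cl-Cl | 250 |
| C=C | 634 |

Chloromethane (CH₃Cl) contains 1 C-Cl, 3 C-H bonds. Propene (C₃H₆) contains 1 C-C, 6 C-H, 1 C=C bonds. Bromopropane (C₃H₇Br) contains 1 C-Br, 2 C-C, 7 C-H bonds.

Reaction A:
  Bonds broken (reactants):
    C-H: 4 × 422 = 1688
    Cl-Cl: 1 × 250 = 250
    Σ(broken) = 1938 kJ
  Bonds formed (products):
    C-Cl: 1 × 337 = 337
    C-H: 3 × 422 = 1266
    H-Cl: 1 × 417 = 417
    Σ(formed) = 2020 kJ
  ΔH_A = 1938 − 2020 = −82 kJ
Reaction B:
  Bonds broken (reactants):
    C-C: 1 × 355 = 355
    C-H: 6 × 422 = 2532
    C=C: 1 × 634 = 634
    H-Br: 1 × 359 = 359
    Σ(broken) = 3880 kJ
  Bonds formed (products):
    C-Br: 1 × 270 = 270
    C-C: 2 × 355 = 710
    C-H: 7 × 422 = 2954
    Σ(formed) = 3934 kJ
  ΔH_B = 3880 − 3934 = −54 kJ
ΔH_A − ΔH_B = −28 kJ, so reaction A has the more negative ΔH; |ΔH_A − ΔH_B| = 28 kJ.

Reaction A, by 28 kJ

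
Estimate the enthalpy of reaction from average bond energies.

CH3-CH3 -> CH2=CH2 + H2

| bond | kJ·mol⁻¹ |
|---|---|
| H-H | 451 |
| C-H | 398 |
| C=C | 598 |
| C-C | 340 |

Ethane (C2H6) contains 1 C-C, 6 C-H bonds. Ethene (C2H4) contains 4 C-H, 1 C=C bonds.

Bonds broken (reactants):
  C-C: 1 × 340 = 340
  C-H: 6 × 398 = 2388
  Σ(broken) = 2728 kJ
Bonds formed (products):
  C-H: 4 × 398 = 1592
  C=C: 1 × 598 = 598
  H-H: 1 × 451 = 451
  Σ(formed) = 2641 kJ
ΔH = Σ(broken) − Σ(formed) = 2728 − 2641 = +87 kJ

ΔH ≈ +87 kJ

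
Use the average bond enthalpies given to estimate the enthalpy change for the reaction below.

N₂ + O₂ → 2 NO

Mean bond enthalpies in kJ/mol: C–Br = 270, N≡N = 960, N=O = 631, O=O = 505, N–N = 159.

Bonds broken (reactants):
  N≡N: 1 × 960 = 960
  O=O: 1 × 505 = 505
  Σ(broken) = 1465 kJ
Bonds formed (products):
  N=O: 2 × 631 = 1262
  Σ(formed) = 1262 kJ
ΔH = Σ(broken) − Σ(formed) = 1465 − 1262 = +203 kJ

ΔH ≈ +203 kJ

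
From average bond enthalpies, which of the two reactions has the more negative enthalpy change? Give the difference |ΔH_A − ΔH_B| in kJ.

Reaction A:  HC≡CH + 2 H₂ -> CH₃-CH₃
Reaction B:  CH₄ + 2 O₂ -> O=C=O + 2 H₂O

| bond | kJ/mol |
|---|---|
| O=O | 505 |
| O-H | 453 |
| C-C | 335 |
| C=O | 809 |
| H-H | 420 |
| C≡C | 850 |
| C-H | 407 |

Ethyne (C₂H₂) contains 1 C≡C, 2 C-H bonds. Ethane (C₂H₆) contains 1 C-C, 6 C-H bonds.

Reaction A:
  Bonds broken (reactants):
    C≡C: 1 × 850 = 850
    C-H: 2 × 407 = 814
    H-H: 2 × 420 = 840
    Σ(broken) = 2504 kJ
  Bonds formed (products):
    C-C: 1 × 335 = 335
    C-H: 6 × 407 = 2442
    Σ(formed) = 2777 kJ
  ΔH_A = 2504 − 2777 = −273 kJ
Reaction B:
  Bonds broken (reactants):
    C-H: 4 × 407 = 1628
    O=O: 2 × 505 = 1010
    Σ(broken) = 2638 kJ
  Bonds formed (products):
    C=O: 2 × 809 = 1618
    O-H: 4 × 453 = 1812
    Σ(formed) = 3430 kJ
  ΔH_B = 2638 − 3430 = −792 kJ
ΔH_A − ΔH_B = +519 kJ, so reaction B has the more negative ΔH; |ΔH_A − ΔH_B| = 519 kJ.

Reaction B, by 519 kJ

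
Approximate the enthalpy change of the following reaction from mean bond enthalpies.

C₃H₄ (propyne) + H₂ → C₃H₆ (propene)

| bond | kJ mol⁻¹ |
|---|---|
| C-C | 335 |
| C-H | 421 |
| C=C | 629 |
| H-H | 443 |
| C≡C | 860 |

Bonds broken (reactants):
  C≡C: 1 × 860 = 860
  C-C: 1 × 335 = 335
  C-H: 4 × 421 = 1684
  H-H: 1 × 443 = 443
  Σ(broken) = 3322 kJ
Bonds formed (products):
  C-C: 1 × 335 = 335
  C-H: 6 × 421 = 2526
  C=C: 1 × 629 = 629
  Σ(formed) = 3490 kJ
ΔH = Σ(broken) − Σ(formed) = 3322 − 3490 = −168 kJ

ΔH ≈ −168 kJ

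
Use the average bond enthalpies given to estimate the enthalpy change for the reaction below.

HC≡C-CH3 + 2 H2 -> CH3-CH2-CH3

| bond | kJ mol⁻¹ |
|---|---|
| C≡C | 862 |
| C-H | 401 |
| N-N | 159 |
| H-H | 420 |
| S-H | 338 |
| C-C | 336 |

ΔH ≈ −238 kJ

Bonds broken (reactants):
  C≡C: 1 × 862 = 862
  C-C: 1 × 336 = 336
  C-H: 4 × 401 = 1604
  H-H: 2 × 420 = 840
  Σ(broken) = 3642 kJ
Bonds formed (products):
  C-C: 2 × 336 = 672
  C-H: 8 × 401 = 3208
  Σ(formed) = 3880 kJ
ΔH = Σ(broken) − Σ(formed) = 3642 − 3880 = −238 kJ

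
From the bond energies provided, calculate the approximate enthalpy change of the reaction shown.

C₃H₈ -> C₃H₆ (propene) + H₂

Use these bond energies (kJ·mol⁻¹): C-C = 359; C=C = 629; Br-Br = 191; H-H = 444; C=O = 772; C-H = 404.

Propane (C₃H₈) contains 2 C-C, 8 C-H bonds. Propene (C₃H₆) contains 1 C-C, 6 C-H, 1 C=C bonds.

ΔH ≈ +94 kJ

Bonds broken (reactants):
  C-C: 2 × 359 = 718
  C-H: 8 × 404 = 3232
  Σ(broken) = 3950 kJ
Bonds formed (products):
  C-C: 1 × 359 = 359
  C-H: 6 × 404 = 2424
  C=C: 1 × 629 = 629
  H-H: 1 × 444 = 444
  Σ(formed) = 3856 kJ
ΔH = Σ(broken) − Σ(formed) = 3950 − 3856 = +94 kJ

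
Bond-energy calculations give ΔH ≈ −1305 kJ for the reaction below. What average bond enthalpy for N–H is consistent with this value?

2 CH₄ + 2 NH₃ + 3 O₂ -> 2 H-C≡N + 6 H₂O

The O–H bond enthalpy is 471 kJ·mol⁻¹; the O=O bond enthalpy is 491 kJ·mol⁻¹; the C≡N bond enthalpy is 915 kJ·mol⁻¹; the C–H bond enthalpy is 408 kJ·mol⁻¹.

Let D be the N–H bond energy.
Σ(broken) = 8×408 + 6×D + 3×491 = 4737 + 6D
Σ(formed) = 2×915 + 2×408 + 12×471 = 8298
ΔH = Σ(broken) − Σ(formed) = (4737 + 6D) − (8298) = −3561 + 6D
Setting this equal to −1305 kJ gives 6D = 2256, so D = 376 kJ/mol.

D(N–H) ≈ 376 kJ/mol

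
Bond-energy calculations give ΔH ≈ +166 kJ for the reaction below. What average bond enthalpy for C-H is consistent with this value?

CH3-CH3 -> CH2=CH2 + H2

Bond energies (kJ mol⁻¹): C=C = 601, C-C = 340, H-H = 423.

Let D be the C-H bond energy.
Σ(broken) = 1×340 + 6×D = 340 + 6D
Σ(formed) = 4×D + 1×601 + 1×423 = 1024 + 4D
ΔH = Σ(broken) − Σ(formed) = (340 + 6D) − (1024 + 4D) = −684 + 2D
Setting this equal to +166 kJ gives 2D = 850, so D = 425 kJ/mol.

D(C-H) ≈ 425 kJ/mol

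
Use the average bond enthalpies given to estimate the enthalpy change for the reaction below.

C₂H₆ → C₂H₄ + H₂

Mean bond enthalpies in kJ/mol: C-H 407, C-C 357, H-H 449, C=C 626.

Bonds broken (reactants):
  C-C: 1 × 357 = 357
  C-H: 6 × 407 = 2442
  Σ(broken) = 2799 kJ
Bonds formed (products):
  C-H: 4 × 407 = 1628
  C=C: 1 × 626 = 626
  H-H: 1 × 449 = 449
  Σ(formed) = 2703 kJ
ΔH = Σ(broken) − Σ(formed) = 2799 − 2703 = +96 kJ

ΔH ≈ +96 kJ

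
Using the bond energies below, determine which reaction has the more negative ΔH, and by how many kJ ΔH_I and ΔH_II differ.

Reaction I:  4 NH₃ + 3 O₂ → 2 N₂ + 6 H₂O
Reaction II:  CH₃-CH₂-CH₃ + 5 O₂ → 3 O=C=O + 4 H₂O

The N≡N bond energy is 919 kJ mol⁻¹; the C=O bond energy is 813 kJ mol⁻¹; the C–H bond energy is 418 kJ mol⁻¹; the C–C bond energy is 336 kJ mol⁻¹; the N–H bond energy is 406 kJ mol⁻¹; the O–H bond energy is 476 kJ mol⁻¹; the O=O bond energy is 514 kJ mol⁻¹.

Reaction II, by 964 kJ

Reaction I:
  Bonds broken (reactants):
    N–H: 12 × 406 = 4872
    O=O: 3 × 514 = 1542
    Σ(broken) = 6414 kJ
  Bonds formed (products):
    N≡N: 2 × 919 = 1838
    O–H: 12 × 476 = 5712
    Σ(formed) = 7550 kJ
  ΔH_I = 6414 − 7550 = −1136 kJ
Reaction II:
  Bonds broken (reactants):
    C–C: 2 × 336 = 672
    C–H: 8 × 418 = 3344
    O=O: 5 × 514 = 2570
    Σ(broken) = 6586 kJ
  Bonds formed (products):
    C=O: 6 × 813 = 4878
    O–H: 8 × 476 = 3808
    Σ(formed) = 8686 kJ
  ΔH_II = 6586 − 8686 = −2100 kJ
ΔH_I − ΔH_II = +964 kJ, so reaction II has the more negative ΔH; |ΔH_I − ΔH_II| = 964 kJ.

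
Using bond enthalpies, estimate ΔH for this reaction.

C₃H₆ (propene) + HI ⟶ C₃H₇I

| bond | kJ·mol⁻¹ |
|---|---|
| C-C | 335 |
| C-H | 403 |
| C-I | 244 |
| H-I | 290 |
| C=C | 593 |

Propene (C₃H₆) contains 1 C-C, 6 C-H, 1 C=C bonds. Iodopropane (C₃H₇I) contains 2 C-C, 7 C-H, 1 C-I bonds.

Bonds broken (reactants):
  C-C: 1 × 335 = 335
  C-H: 6 × 403 = 2418
  C=C: 1 × 593 = 593
  H-I: 1 × 290 = 290
  Σ(broken) = 3636 kJ
Bonds formed (products):
  C-C: 2 × 335 = 670
  C-H: 7 × 403 = 2821
  C-I: 1 × 244 = 244
  Σ(formed) = 3735 kJ
ΔH = Σ(broken) − Σ(formed) = 3636 − 3735 = −99 kJ

ΔH ≈ −99 kJ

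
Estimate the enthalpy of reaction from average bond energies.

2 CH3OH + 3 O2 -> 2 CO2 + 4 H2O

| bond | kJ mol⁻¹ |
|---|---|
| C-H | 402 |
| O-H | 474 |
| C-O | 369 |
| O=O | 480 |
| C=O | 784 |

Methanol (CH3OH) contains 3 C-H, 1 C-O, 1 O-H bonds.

ΔH ≈ −1390 kJ

Bonds broken (reactants):
  C-H: 6 × 402 = 2412
  C-O: 2 × 369 = 738
  O-H: 2 × 474 = 948
  O=O: 3 × 480 = 1440
  Σ(broken) = 5538 kJ
Bonds formed (products):
  C=O: 4 × 784 = 3136
  O-H: 8 × 474 = 3792
  Σ(formed) = 6928 kJ
ΔH = Σ(broken) − Σ(formed) = 5538 − 6928 = −1390 kJ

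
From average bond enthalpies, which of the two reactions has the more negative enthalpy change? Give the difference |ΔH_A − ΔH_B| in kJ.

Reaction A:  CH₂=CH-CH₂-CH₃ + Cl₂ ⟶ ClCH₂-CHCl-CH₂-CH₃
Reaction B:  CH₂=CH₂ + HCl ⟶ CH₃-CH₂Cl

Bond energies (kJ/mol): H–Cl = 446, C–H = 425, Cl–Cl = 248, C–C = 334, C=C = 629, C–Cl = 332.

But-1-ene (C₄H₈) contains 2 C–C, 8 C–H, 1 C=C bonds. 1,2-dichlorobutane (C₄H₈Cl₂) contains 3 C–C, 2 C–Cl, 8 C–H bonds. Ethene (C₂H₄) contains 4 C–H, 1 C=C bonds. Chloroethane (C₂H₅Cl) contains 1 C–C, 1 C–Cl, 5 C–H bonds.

Reaction A, by 105 kJ

Reaction A:
  Bonds broken (reactants):
    C–C: 2 × 334 = 668
    C–H: 8 × 425 = 3400
    C=C: 1 × 629 = 629
    Cl–Cl: 1 × 248 = 248
    Σ(broken) = 4945 kJ
  Bonds formed (products):
    C–C: 3 × 334 = 1002
    C–Cl: 2 × 332 = 664
    C–H: 8 × 425 = 3400
    Σ(formed) = 5066 kJ
  ΔH_A = 4945 − 5066 = −121 kJ
Reaction B:
  Bonds broken (reactants):
    C–H: 4 × 425 = 1700
    C=C: 1 × 629 = 629
    H–Cl: 1 × 446 = 446
    Σ(broken) = 2775 kJ
  Bonds formed (products):
    C–C: 1 × 334 = 334
    C–Cl: 1 × 332 = 332
    C–H: 5 × 425 = 2125
    Σ(formed) = 2791 kJ
  ΔH_B = 2775 − 2791 = −16 kJ
ΔH_A − ΔH_B = −105 kJ, so reaction A has the more negative ΔH; |ΔH_A − ΔH_B| = 105 kJ.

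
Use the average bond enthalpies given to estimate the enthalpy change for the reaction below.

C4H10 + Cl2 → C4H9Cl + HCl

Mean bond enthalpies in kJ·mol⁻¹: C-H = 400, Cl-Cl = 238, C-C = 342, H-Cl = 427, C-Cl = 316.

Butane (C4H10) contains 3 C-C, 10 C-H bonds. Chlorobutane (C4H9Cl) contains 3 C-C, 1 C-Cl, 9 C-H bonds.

ΔH ≈ −105 kJ

Bonds broken (reactants):
  C-C: 3 × 342 = 1026
  C-H: 10 × 400 = 4000
  Cl-Cl: 1 × 238 = 238
  Σ(broken) = 5264 kJ
Bonds formed (products):
  C-C: 3 × 342 = 1026
  C-Cl: 1 × 316 = 316
  C-H: 9 × 400 = 3600
  H-Cl: 1 × 427 = 427
  Σ(formed) = 5369 kJ
ΔH = Σ(broken) − Σ(formed) = 5264 − 5369 = −105 kJ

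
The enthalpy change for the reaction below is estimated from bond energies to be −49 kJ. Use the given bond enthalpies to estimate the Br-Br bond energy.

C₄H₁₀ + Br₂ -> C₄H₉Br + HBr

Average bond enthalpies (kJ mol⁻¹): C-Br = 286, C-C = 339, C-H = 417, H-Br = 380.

Let D be the Br-Br bond energy.
Σ(broken) = 1×D + 3×339 + 10×417 = 5187 + D
Σ(formed) = 1×286 + 3×339 + 9×417 + 1×380 = 5436
ΔH = Σ(broken) − Σ(formed) = (5187 + D) − (5436) = −249 + D
Setting this equal to −49 kJ gives D = 200 kJ/mol.

D(Br-Br) ≈ 200 kJ/mol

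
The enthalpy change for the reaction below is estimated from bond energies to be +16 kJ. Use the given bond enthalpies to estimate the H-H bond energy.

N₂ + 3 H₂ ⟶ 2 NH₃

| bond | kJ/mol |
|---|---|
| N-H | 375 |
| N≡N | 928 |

Let D be the H-H bond energy.
Σ(broken) = 3×D + 1×928 = 928 + 3D
Σ(formed) = 6×375 = 2250
ΔH = Σ(broken) − Σ(formed) = (928 + 3D) − (2250) = −1322 + 3D
Setting this equal to +16 kJ gives 3D = 1338, so D = 446 kJ/mol.

D(H-H) ≈ 446 kJ/mol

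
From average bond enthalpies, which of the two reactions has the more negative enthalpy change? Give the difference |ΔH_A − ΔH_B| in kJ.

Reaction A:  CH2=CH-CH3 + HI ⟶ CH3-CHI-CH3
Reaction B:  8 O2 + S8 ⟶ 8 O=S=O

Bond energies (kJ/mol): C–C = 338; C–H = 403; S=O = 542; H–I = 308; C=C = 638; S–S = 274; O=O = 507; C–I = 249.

Reaction B, by 2380 kJ

Reaction A:
  Bonds broken (reactants):
    C–C: 1 × 338 = 338
    C–H: 6 × 403 = 2418
    C=C: 1 × 638 = 638
    H–I: 1 × 308 = 308
    Σ(broken) = 3702 kJ
  Bonds formed (products):
    C–C: 2 × 338 = 676
    C–H: 7 × 403 = 2821
    C–I: 1 × 249 = 249
    Σ(formed) = 3746 kJ
  ΔH_A = 3702 − 3746 = −44 kJ
Reaction B:
  Bonds broken (reactants):
    O=O: 8 × 507 = 4056
    S–S: 8 × 274 = 2192
    Σ(broken) = 6248 kJ
  Bonds formed (products):
    S=O: 16 × 542 = 8672
    Σ(formed) = 8672 kJ
  ΔH_B = 6248 − 8672 = −2424 kJ
ΔH_A − ΔH_B = +2380 kJ, so reaction B has the more negative ΔH; |ΔH_A − ΔH_B| = 2380 kJ.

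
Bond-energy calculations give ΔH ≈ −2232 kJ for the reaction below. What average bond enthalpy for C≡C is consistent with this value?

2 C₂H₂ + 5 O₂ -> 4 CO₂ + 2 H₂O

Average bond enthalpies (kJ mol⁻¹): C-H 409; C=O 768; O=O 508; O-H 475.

D(C≡C) ≈ 818 kJ/mol

Let D be the C≡C bond energy.
Σ(broken) = 2×D + 4×409 + 5×508 = 4176 + 2D
Σ(formed) = 8×768 + 4×475 = 8044
ΔH = Σ(broken) − Σ(formed) = (4176 + 2D) − (8044) = −3868 + 2D
Setting this equal to −2232 kJ gives 2D = 1636, so D = 818 kJ/mol.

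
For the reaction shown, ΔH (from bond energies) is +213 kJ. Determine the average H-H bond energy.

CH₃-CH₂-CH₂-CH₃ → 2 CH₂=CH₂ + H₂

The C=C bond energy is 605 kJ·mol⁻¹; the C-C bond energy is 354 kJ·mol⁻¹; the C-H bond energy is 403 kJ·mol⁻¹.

D(H-H) ≈ 445 kJ/mol

Let D be the H-H bond energy.
Σ(broken) = 3×354 + 10×403 = 5092
Σ(formed) = 8×403 + 2×605 + 1×D = 4434 + D
ΔH = Σ(broken) − Σ(formed) = (5092) − (4434 + D) = +658 − D
Setting this equal to +213 kJ gives D = 445 kJ/mol.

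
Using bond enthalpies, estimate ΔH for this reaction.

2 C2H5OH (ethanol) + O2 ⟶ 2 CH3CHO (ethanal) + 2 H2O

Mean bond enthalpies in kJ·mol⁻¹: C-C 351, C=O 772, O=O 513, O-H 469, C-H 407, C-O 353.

ΔH ≈ −449 kJ

Bonds broken (reactants):
  C-C: 2 × 351 = 702
  C-H: 10 × 407 = 4070
  C-O: 2 × 353 = 706
  O-H: 2 × 469 = 938
  O=O: 1 × 513 = 513
  Σ(broken) = 6929 kJ
Bonds formed (products):
  C-C: 2 × 351 = 702
  C-H: 8 × 407 = 3256
  C=O: 2 × 772 = 1544
  O-H: 4 × 469 = 1876
  Σ(formed) = 7378 kJ
ΔH = Σ(broken) − Σ(formed) = 6929 − 7378 = −449 kJ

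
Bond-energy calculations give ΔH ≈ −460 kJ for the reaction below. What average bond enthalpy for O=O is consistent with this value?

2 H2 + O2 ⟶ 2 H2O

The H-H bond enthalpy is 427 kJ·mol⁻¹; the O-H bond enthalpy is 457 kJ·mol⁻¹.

D(O=O) ≈ 514 kJ/mol

Let D be the O=O bond energy.
Σ(broken) = 2×427 + 1×D = 854 + D
Σ(formed) = 4×457 = 1828
ΔH = Σ(broken) − Σ(formed) = (854 + D) − (1828) = −974 + D
Setting this equal to −460 kJ gives D = 514 kJ/mol.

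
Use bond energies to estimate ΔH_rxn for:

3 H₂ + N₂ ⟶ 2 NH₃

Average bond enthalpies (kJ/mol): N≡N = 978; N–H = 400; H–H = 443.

Bonds broken (reactants):
  H–H: 3 × 443 = 1329
  N≡N: 1 × 978 = 978
  Σ(broken) = 2307 kJ
Bonds formed (products):
  N–H: 6 × 400 = 2400
  Σ(formed) = 2400 kJ
ΔH = Σ(broken) − Σ(formed) = 2307 − 2400 = −93 kJ

ΔH ≈ −93 kJ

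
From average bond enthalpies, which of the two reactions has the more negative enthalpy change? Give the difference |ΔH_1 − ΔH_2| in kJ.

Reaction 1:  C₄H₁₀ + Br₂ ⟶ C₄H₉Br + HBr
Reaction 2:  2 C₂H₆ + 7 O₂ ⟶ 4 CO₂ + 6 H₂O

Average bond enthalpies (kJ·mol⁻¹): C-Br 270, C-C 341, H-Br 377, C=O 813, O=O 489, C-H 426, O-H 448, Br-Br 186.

Reaction 2, by 2628 kJ

Reaction 1:
  Bonds broken (reactants):
    Br-Br: 1 × 186 = 186
    C-C: 3 × 341 = 1023
    C-H: 10 × 426 = 4260
    Σ(broken) = 5469 kJ
  Bonds formed (products):
    C-Br: 1 × 270 = 270
    C-C: 3 × 341 = 1023
    C-H: 9 × 426 = 3834
    H-Br: 1 × 377 = 377
    Σ(formed) = 5504 kJ
  ΔH_1 = 5469 − 5504 = −35 kJ
Reaction 2:
  Bonds broken (reactants):
    C-C: 2 × 341 = 682
    C-H: 12 × 426 = 5112
    O=O: 7 × 489 = 3423
    Σ(broken) = 9217 kJ
  Bonds formed (products):
    C=O: 8 × 813 = 6504
    O-H: 12 × 448 = 5376
    Σ(formed) = 11880 kJ
  ΔH_2 = 9217 − 11880 = −2663 kJ
ΔH_1 − ΔH_2 = +2628 kJ, so reaction 2 has the more negative ΔH; |ΔH_1 − ΔH_2| = 2628 kJ.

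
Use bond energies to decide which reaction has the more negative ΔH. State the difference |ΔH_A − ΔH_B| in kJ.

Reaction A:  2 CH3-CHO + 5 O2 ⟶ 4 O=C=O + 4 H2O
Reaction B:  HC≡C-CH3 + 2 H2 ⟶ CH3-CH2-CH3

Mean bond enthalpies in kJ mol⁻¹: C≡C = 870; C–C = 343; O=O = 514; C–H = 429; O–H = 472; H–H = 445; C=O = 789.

Reaction A:
  Bonds broken (reactants):
    C–C: 2 × 343 = 686
    C–H: 8 × 429 = 3432
    C=O: 2 × 789 = 1578
    O=O: 5 × 514 = 2570
    Σ(broken) = 8266 kJ
  Bonds formed (products):
    C=O: 8 × 789 = 6312
    O–H: 8 × 472 = 3776
    Σ(formed) = 10088 kJ
  ΔH_A = 8266 − 10088 = −1822 kJ
Reaction B:
  Bonds broken (reactants):
    C≡C: 1 × 870 = 870
    C–C: 1 × 343 = 343
    C–H: 4 × 429 = 1716
    H–H: 2 × 445 = 890
    Σ(broken) = 3819 kJ
  Bonds formed (products):
    C–C: 2 × 343 = 686
    C–H: 8 × 429 = 3432
    Σ(formed) = 4118 kJ
  ΔH_B = 3819 − 4118 = −299 kJ
ΔH_A − ΔH_B = −1523 kJ, so reaction A has the more negative ΔH; |ΔH_A − ΔH_B| = 1523 kJ.

Reaction A, by 1523 kJ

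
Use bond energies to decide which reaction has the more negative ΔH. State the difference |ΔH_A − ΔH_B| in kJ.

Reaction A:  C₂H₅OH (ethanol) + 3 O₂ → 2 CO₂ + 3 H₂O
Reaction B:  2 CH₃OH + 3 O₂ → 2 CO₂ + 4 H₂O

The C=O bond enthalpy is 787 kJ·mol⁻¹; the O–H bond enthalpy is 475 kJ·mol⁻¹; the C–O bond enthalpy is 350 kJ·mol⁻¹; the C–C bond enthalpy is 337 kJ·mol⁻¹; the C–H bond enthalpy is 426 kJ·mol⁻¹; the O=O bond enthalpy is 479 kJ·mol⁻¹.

Reaction A:
  Bonds broken (reactants):
    C–C: 1 × 337 = 337
    C–H: 5 × 426 = 2130
    C–O: 1 × 350 = 350
    O–H: 1 × 475 = 475
    O=O: 3 × 479 = 1437
    Σ(broken) = 4729 kJ
  Bonds formed (products):
    C=O: 4 × 787 = 3148
    O–H: 6 × 475 = 2850
    Σ(formed) = 5998 kJ
  ΔH_A = 4729 − 5998 = −1269 kJ
Reaction B:
  Bonds broken (reactants):
    C–H: 6 × 426 = 2556
    C–O: 2 × 350 = 700
    O–H: 2 × 475 = 950
    O=O: 3 × 479 = 1437
    Σ(broken) = 5643 kJ
  Bonds formed (products):
    C=O: 4 × 787 = 3148
    O–H: 8 × 475 = 3800
    Σ(formed) = 6948 kJ
  ΔH_B = 5643 − 6948 = −1305 kJ
ΔH_A − ΔH_B = +36 kJ, so reaction B has the more negative ΔH; |ΔH_A − ΔH_B| = 36 kJ.

Reaction B, by 36 kJ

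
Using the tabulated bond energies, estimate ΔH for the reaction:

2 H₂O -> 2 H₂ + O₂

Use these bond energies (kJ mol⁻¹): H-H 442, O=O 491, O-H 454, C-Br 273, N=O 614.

ΔH ≈ +441 kJ

Bonds broken (reactants):
  O-H: 4 × 454 = 1816
  Σ(broken) = 1816 kJ
Bonds formed (products):
  H-H: 2 × 442 = 884
  O=O: 1 × 491 = 491
  Σ(formed) = 1375 kJ
ΔH = Σ(broken) − Σ(formed) = 1816 − 1375 = +441 kJ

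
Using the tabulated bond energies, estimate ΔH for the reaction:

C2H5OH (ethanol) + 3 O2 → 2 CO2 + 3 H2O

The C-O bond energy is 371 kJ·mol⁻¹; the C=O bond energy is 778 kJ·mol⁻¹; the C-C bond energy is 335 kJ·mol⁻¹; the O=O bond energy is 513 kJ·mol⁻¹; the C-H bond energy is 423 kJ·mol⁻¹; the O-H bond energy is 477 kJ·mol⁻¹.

Bonds broken (reactants):
  C-C: 1 × 335 = 335
  C-H: 5 × 423 = 2115
  C-O: 1 × 371 = 371
  O-H: 1 × 477 = 477
  O=O: 3 × 513 = 1539
  Σ(broken) = 4837 kJ
Bonds formed (products):
  C=O: 4 × 778 = 3112
  O-H: 6 × 477 = 2862
  Σ(formed) = 5974 kJ
ΔH = Σ(broken) − Σ(formed) = 4837 − 5974 = −1137 kJ

ΔH ≈ −1137 kJ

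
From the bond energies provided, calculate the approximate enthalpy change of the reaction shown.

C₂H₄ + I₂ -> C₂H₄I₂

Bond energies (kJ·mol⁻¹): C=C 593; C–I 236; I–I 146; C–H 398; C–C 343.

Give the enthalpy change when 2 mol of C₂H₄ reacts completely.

ΔH = −152 kJ

Bonds broken (reactants):
  C–H: 4 × 398 = 1592
  C=C: 1 × 593 = 593
  I–I: 1 × 146 = 146
  Σ(broken) = 2331 kJ
Bonds formed (products):
  C–C: 1 × 343 = 343
  C–H: 4 × 398 = 1592
  C–I: 2 × 236 = 472
  Σ(formed) = 2407 kJ
ΔH = Σ(broken) − Σ(formed) = 2331 − 2407 = −76 kJ
For 2× the reaction as written: 2 × (−76) = −152 kJ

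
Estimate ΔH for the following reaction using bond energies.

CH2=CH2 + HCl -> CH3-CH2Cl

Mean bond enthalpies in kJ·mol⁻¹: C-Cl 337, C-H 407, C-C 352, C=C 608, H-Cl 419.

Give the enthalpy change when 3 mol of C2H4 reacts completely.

ΔH = −207 kJ

Bonds broken (reactants):
  C-H: 4 × 407 = 1628
  C=C: 1 × 608 = 608
  H-Cl: 1 × 419 = 419
  Σ(broken) = 2655 kJ
Bonds formed (products):
  C-C: 1 × 352 = 352
  C-Cl: 1 × 337 = 337
  C-H: 5 × 407 = 2035
  Σ(formed) = 2724 kJ
ΔH = Σ(broken) − Σ(formed) = 2655 − 2724 = −69 kJ
For 3× the reaction as written: 3 × (−69) = −207 kJ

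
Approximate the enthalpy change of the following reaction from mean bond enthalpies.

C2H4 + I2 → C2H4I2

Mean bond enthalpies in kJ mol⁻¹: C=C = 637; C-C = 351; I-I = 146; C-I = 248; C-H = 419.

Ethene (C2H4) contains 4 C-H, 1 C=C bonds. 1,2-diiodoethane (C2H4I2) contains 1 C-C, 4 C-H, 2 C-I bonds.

ΔH ≈ −64 kJ

Bonds broken (reactants):
  C-H: 4 × 419 = 1676
  C=C: 1 × 637 = 637
  I-I: 1 × 146 = 146
  Σ(broken) = 2459 kJ
Bonds formed (products):
  C-C: 1 × 351 = 351
  C-H: 4 × 419 = 1676
  C-I: 2 × 248 = 496
  Σ(formed) = 2523 kJ
ΔH = Σ(broken) − Σ(formed) = 2459 − 2523 = −64 kJ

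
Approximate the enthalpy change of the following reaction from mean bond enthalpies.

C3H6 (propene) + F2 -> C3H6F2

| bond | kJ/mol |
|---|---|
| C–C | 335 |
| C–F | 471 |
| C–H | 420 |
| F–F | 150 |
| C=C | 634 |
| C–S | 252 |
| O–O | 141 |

Bonds broken (reactants):
  C–C: 1 × 335 = 335
  C–H: 6 × 420 = 2520
  C=C: 1 × 634 = 634
  F–F: 1 × 150 = 150
  Σ(broken) = 3639 kJ
Bonds formed (products):
  C–C: 2 × 335 = 670
  C–F: 2 × 471 = 942
  C–H: 6 × 420 = 2520
  Σ(formed) = 4132 kJ
ΔH = Σ(broken) − Σ(formed) = 3639 − 4132 = −493 kJ

ΔH ≈ −493 kJ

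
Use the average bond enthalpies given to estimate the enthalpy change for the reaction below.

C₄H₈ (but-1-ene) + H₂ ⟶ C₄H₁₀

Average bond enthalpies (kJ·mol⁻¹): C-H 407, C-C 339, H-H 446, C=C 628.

Bonds broken (reactants):
  C-C: 2 × 339 = 678
  C-H: 8 × 407 = 3256
  C=C: 1 × 628 = 628
  H-H: 1 × 446 = 446
  Σ(broken) = 5008 kJ
Bonds formed (products):
  C-C: 3 × 339 = 1017
  C-H: 10 × 407 = 4070
  Σ(formed) = 5087 kJ
ΔH = Σ(broken) − Σ(formed) = 5008 − 5087 = −79 kJ

ΔH ≈ −79 kJ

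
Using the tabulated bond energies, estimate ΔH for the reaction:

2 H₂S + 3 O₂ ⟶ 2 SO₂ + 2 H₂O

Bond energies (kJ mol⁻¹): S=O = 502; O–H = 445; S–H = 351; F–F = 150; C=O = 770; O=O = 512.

ΔH ≈ −848 kJ

Bonds broken (reactants):
  O=O: 3 × 512 = 1536
  S–H: 4 × 351 = 1404
  Σ(broken) = 2940 kJ
Bonds formed (products):
  O–H: 4 × 445 = 1780
  S=O: 4 × 502 = 2008
  Σ(formed) = 3788 kJ
ΔH = Σ(broken) − Σ(formed) = 2940 − 3788 = −848 kJ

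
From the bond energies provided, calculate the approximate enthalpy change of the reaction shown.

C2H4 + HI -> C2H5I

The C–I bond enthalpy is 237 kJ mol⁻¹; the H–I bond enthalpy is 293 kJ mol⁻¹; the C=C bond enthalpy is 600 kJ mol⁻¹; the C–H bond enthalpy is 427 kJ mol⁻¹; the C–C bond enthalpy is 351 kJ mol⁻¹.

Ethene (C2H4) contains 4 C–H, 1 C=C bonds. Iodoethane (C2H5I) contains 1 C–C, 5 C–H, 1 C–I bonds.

ΔH ≈ −122 kJ

Bonds broken (reactants):
  C–H: 4 × 427 = 1708
  C=C: 1 × 600 = 600
  H–I: 1 × 293 = 293
  Σ(broken) = 2601 kJ
Bonds formed (products):
  C–C: 1 × 351 = 351
  C–H: 5 × 427 = 2135
  C–I: 1 × 237 = 237
  Σ(formed) = 2723 kJ
ΔH = Σ(broken) − Σ(formed) = 2601 − 2723 = −122 kJ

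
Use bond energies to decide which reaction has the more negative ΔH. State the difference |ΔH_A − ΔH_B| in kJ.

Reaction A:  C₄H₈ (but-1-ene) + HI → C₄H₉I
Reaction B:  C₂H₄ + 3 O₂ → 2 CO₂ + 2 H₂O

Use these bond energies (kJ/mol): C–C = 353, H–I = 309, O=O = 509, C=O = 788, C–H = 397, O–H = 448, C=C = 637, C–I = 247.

Reaction A:
  Bonds broken (reactants):
    C–C: 2 × 353 = 706
    C–H: 8 × 397 = 3176
    C=C: 1 × 637 = 637
    H–I: 1 × 309 = 309
    Σ(broken) = 4828 kJ
  Bonds formed (products):
    C–C: 3 × 353 = 1059
    C–H: 9 × 397 = 3573
    C–I: 1 × 247 = 247
    Σ(formed) = 4879 kJ
  ΔH_A = 4828 − 4879 = −51 kJ
Reaction B:
  Bonds broken (reactants):
    C–H: 4 × 397 = 1588
    C=C: 1 × 637 = 637
    O=O: 3 × 509 = 1527
    Σ(broken) = 3752 kJ
  Bonds formed (products):
    C=O: 4 × 788 = 3152
    O–H: 4 × 448 = 1792
    Σ(formed) = 4944 kJ
  ΔH_B = 3752 − 4944 = −1192 kJ
ΔH_A − ΔH_B = +1141 kJ, so reaction B has the more negative ΔH; |ΔH_A − ΔH_B| = 1141 kJ.

Reaction B, by 1141 kJ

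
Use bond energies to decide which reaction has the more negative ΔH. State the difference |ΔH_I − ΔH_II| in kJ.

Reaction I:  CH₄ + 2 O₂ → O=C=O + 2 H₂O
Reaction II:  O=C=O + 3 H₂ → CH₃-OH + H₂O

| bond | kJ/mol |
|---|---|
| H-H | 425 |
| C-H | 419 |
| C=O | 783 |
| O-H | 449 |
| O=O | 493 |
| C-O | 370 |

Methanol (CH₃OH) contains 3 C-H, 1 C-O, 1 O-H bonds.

Reaction I, by 567 kJ

Reaction I:
  Bonds broken (reactants):
    C-H: 4 × 419 = 1676
    O=O: 2 × 493 = 986
    Σ(broken) = 2662 kJ
  Bonds formed (products):
    C=O: 2 × 783 = 1566
    O-H: 4 × 449 = 1796
    Σ(formed) = 3362 kJ
  ΔH_I = 2662 − 3362 = −700 kJ
Reaction II:
  Bonds broken (reactants):
    C=O: 2 × 783 = 1566
    H-H: 3 × 425 = 1275
    Σ(broken) = 2841 kJ
  Bonds formed (products):
    C-H: 3 × 419 = 1257
    C-O: 1 × 370 = 370
    O-H: 3 × 449 = 1347
    Σ(formed) = 2974 kJ
  ΔH_II = 2841 − 2974 = −133 kJ
ΔH_I − ΔH_II = −567 kJ, so reaction I has the more negative ΔH; |ΔH_I − ΔH_II| = 567 kJ.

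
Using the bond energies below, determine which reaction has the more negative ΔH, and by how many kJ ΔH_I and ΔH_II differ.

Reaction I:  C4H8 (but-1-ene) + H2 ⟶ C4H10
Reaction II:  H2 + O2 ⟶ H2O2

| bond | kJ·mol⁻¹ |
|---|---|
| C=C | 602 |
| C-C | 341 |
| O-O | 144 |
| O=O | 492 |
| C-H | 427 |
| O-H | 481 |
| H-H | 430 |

Reaction II, by 21 kJ

Reaction I:
  Bonds broken (reactants):
    C-C: 2 × 341 = 682
    C-H: 8 × 427 = 3416
    C=C: 1 × 602 = 602
    H-H: 1 × 430 = 430
    Σ(broken) = 5130 kJ
  Bonds formed (products):
    C-C: 3 × 341 = 1023
    C-H: 10 × 427 = 4270
    Σ(formed) = 5293 kJ
  ΔH_I = 5130 − 5293 = −163 kJ
Reaction II:
  Bonds broken (reactants):
    H-H: 1 × 430 = 430
    O=O: 1 × 492 = 492
    Σ(broken) = 922 kJ
  Bonds formed (products):
    O-H: 2 × 481 = 962
    O-O: 1 × 144 = 144
    Σ(formed) = 1106 kJ
  ΔH_II = 922 − 1106 = −184 kJ
ΔH_I − ΔH_II = +21 kJ, so reaction II has the more negative ΔH; |ΔH_I − ΔH_II| = 21 kJ.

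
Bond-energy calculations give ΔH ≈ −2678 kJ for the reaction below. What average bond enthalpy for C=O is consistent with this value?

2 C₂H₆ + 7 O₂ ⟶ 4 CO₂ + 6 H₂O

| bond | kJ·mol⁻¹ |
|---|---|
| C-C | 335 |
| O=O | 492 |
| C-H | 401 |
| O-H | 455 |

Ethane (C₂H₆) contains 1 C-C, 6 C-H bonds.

D(C=O) ≈ 768 kJ/mol

Let D be the C=O bond energy.
Σ(broken) = 2×335 + 12×401 + 7×492 = 8926
Σ(formed) = 8×D + 12×455 = 5460 + 8D
ΔH = Σ(broken) − Σ(formed) = (8926) − (5460 + 8D) = +3466 − 8D
Setting this equal to −2678 kJ gives 8D = 6144, so D = 768 kJ/mol.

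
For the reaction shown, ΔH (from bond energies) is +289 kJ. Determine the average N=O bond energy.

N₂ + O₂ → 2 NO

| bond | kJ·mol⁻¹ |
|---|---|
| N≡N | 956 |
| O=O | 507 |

Let D be the N=O bond energy.
Σ(broken) = 1×956 + 1×507 = 1463
Σ(formed) = 2×D = 2D
ΔH = Σ(broken) − Σ(formed) = (1463) − (2D) = +1463 − 2D
Setting this equal to +289 kJ gives 2D = 1174, so D = 587 kJ/mol.

D(N=O) ≈ 587 kJ/mol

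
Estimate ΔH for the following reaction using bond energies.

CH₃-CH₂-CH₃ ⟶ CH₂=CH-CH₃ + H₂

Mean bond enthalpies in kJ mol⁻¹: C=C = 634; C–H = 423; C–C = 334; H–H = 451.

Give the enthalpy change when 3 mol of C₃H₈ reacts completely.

Bonds broken (reactants):
  C–C: 2 × 334 = 668
  C–H: 8 × 423 = 3384
  Σ(broken) = 4052 kJ
Bonds formed (products):
  C–C: 1 × 334 = 334
  C–H: 6 × 423 = 2538
  C=C: 1 × 634 = 634
  H–H: 1 × 451 = 451
  Σ(formed) = 3957 kJ
ΔH = Σ(broken) − Σ(formed) = 4052 − 3957 = +95 kJ
For 3× the reaction as written: 3 × (+95) = +285 kJ

ΔH = +285 kJ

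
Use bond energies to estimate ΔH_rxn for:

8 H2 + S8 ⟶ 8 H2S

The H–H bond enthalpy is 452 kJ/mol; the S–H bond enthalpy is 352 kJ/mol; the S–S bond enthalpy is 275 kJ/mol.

Bonds broken (reactants):
  H–H: 8 × 452 = 3616
  S–S: 8 × 275 = 2200
  Σ(broken) = 5816 kJ
Bonds formed (products):
  S–H: 16 × 352 = 5632
  Σ(formed) = 5632 kJ
ΔH = Σ(broken) − Σ(formed) = 5816 − 5632 = +184 kJ

ΔH ≈ +184 kJ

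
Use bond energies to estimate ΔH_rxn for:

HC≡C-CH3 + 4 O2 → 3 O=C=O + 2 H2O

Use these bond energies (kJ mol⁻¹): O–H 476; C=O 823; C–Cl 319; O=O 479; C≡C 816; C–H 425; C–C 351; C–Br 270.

Bonds broken (reactants):
  C≡C: 1 × 816 = 816
  C–C: 1 × 351 = 351
  C–H: 4 × 425 = 1700
  O=O: 4 × 479 = 1916
  Σ(broken) = 4783 kJ
Bonds formed (products):
  C=O: 6 × 823 = 4938
  O–H: 4 × 476 = 1904
  Σ(formed) = 6842 kJ
ΔH = Σ(broken) − Σ(formed) = 4783 − 6842 = −2059 kJ

ΔH ≈ −2059 kJ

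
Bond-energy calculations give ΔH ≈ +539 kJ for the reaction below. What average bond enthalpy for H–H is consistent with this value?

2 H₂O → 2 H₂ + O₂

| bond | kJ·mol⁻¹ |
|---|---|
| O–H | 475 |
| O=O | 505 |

Let D be the H–H bond energy.
Σ(broken) = 4×475 = 1900
Σ(formed) = 2×D + 1×505 = 505 + 2D
ΔH = Σ(broken) − Σ(formed) = (1900) − (505 + 2D) = +1395 − 2D
Setting this equal to +539 kJ gives 2D = 856, so D = 428 kJ/mol.

D(H–H) ≈ 428 kJ/mol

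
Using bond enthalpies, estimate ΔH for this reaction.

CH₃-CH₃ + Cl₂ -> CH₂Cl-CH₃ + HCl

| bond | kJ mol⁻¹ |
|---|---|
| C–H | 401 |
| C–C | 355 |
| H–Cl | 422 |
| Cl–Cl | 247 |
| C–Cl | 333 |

ΔH ≈ −107 kJ

Bonds broken (reactants):
  C–C: 1 × 355 = 355
  C–H: 6 × 401 = 2406
  Cl–Cl: 1 × 247 = 247
  Σ(broken) = 3008 kJ
Bonds formed (products):
  C–C: 1 × 355 = 355
  C–Cl: 1 × 333 = 333
  C–H: 5 × 401 = 2005
  H–Cl: 1 × 422 = 422
  Σ(formed) = 3115 kJ
ΔH = Σ(broken) − Σ(formed) = 3008 − 3115 = −107 kJ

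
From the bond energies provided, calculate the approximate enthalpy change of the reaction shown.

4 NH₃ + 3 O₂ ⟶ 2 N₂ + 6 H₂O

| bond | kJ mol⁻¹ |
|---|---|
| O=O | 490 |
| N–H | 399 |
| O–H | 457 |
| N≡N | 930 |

ΔH ≈ −1086 kJ

Bonds broken (reactants):
  N–H: 12 × 399 = 4788
  O=O: 3 × 490 = 1470
  Σ(broken) = 6258 kJ
Bonds formed (products):
  N≡N: 2 × 930 = 1860
  O–H: 12 × 457 = 5484
  Σ(formed) = 7344 kJ
ΔH = Σ(broken) − Σ(formed) = 6258 − 7344 = −1086 kJ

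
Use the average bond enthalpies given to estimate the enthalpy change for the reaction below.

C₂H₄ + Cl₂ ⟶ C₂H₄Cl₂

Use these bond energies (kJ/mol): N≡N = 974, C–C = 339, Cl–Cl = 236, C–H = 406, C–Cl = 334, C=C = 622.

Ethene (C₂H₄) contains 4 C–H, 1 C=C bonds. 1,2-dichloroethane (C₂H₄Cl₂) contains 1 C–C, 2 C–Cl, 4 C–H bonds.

Bonds broken (reactants):
  C–H: 4 × 406 = 1624
  C=C: 1 × 622 = 622
  Cl–Cl: 1 × 236 = 236
  Σ(broken) = 2482 kJ
Bonds formed (products):
  C–C: 1 × 339 = 339
  C–Cl: 2 × 334 = 668
  C–H: 4 × 406 = 1624
  Σ(formed) = 2631 kJ
ΔH = Σ(broken) − Σ(formed) = 2482 − 2631 = −149 kJ

ΔH ≈ −149 kJ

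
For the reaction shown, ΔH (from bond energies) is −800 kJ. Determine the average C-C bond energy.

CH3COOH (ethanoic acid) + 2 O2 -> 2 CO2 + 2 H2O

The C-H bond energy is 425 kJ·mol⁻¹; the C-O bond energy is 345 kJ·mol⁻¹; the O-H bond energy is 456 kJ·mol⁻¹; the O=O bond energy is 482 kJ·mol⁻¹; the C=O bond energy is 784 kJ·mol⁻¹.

D(C-C) ≈ 336 kJ/mol

Let D be the C-C bond energy.
Σ(broken) = 1×D + 3×425 + 1×345 + 1×784 + 1×456 + 2×482 = 3824 + D
Σ(formed) = 4×784 + 4×456 = 4960
ΔH = Σ(broken) − Σ(formed) = (3824 + D) − (4960) = −1136 + D
Setting this equal to −800 kJ gives D = 336 kJ/mol.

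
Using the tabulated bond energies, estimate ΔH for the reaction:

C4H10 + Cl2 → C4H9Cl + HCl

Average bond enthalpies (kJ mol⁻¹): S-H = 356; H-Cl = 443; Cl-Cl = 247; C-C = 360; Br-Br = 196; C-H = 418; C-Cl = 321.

Bonds broken (reactants):
  C-C: 3 × 360 = 1080
  C-H: 10 × 418 = 4180
  Cl-Cl: 1 × 247 = 247
  Σ(broken) = 5507 kJ
Bonds formed (products):
  C-C: 3 × 360 = 1080
  C-Cl: 1 × 321 = 321
  C-H: 9 × 418 = 3762
  H-Cl: 1 × 443 = 443
  Σ(formed) = 5606 kJ
ΔH = Σ(broken) − Σ(formed) = 5507 − 5606 = −99 kJ

ΔH ≈ −99 kJ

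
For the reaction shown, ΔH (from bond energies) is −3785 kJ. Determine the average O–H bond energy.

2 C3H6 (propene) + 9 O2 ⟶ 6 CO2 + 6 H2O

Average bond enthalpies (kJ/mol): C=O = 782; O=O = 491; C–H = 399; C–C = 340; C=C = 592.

Let D be the O–H bond energy.
Σ(broken) = 2×340 + 12×399 + 2×592 + 9×491 = 11071
Σ(formed) = 12×782 + 12×D = 9384 + 12D
ΔH = Σ(broken) − Σ(formed) = (11071) − (9384 + 12D) = +1687 − 12D
Setting this equal to −3785 kJ gives 12D = 5472, so D = 456 kJ/mol.

D(O–H) ≈ 456 kJ/mol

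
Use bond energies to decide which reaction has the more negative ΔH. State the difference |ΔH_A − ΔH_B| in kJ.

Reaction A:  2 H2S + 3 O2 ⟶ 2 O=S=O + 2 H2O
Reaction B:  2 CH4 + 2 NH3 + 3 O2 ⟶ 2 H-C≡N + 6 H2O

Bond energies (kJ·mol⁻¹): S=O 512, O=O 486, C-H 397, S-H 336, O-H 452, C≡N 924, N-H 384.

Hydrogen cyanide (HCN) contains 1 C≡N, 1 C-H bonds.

Reaction A:
  Bonds broken (reactants):
    O=O: 3 × 486 = 1458
    S-H: 4 × 336 = 1344
    Σ(broken) = 2802 kJ
  Bonds formed (products):
    O-H: 4 × 452 = 1808
    S=O: 4 × 512 = 2048
    Σ(formed) = 3856 kJ
  ΔH_A = 2802 − 3856 = −1054 kJ
Reaction B:
  Bonds broken (reactants):
    C-H: 8 × 397 = 3176
    N-H: 6 × 384 = 2304
    O=O: 3 × 486 = 1458
    Σ(broken) = 6938 kJ
  Bonds formed (products):
    C≡N: 2 × 924 = 1848
    C-H: 2 × 397 = 794
    O-H: 12 × 452 = 5424
    Σ(formed) = 8066 kJ
  ΔH_B = 6938 − 8066 = −1128 kJ
ΔH_A − ΔH_B = +74 kJ, so reaction B has the more negative ΔH; |ΔH_A − ΔH_B| = 74 kJ.

Reaction B, by 74 kJ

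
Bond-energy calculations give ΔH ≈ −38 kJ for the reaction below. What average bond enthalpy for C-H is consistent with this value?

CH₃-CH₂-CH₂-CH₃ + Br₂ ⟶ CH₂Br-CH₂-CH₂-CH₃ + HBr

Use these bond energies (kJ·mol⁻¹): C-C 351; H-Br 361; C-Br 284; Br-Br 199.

Let D be the C-H bond energy.
Σ(broken) = 1×199 + 3×351 + 10×D = 1252 + 10D
Σ(formed) = 1×284 + 3×351 + 9×D + 1×361 = 1698 + 9D
ΔH = Σ(broken) − Σ(formed) = (1252 + 10D) − (1698 + 9D) = −446 + D
Setting this equal to −38 kJ gives D = 408 kJ/mol.

D(C-H) ≈ 408 kJ/mol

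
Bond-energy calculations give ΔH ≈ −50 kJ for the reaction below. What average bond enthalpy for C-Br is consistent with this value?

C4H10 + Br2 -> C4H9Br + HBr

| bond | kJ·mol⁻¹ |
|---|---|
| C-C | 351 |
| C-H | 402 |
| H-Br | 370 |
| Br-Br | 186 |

Let D be the C-Br bond energy.
Σ(broken) = 1×186 + 3×351 + 10×402 = 5259
Σ(formed) = 1×D + 3×351 + 9×402 + 1×370 = 5041 + D
ΔH = Σ(broken) − Σ(formed) = (5259) − (5041 + D) = +218 − D
Setting this equal to −50 kJ gives D = 268 kJ/mol.

D(C-Br) ≈ 268 kJ/mol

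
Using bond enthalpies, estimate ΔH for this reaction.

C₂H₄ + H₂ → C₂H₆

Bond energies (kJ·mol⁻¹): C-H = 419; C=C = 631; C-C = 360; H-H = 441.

Bonds broken (reactants):
  C-H: 4 × 419 = 1676
  C=C: 1 × 631 = 631
  H-H: 1 × 441 = 441
  Σ(broken) = 2748 kJ
Bonds formed (products):
  C-C: 1 × 360 = 360
  C-H: 6 × 419 = 2514
  Σ(formed) = 2874 kJ
ΔH = Σ(broken) − Σ(formed) = 2748 − 2874 = −126 kJ

ΔH ≈ −126 kJ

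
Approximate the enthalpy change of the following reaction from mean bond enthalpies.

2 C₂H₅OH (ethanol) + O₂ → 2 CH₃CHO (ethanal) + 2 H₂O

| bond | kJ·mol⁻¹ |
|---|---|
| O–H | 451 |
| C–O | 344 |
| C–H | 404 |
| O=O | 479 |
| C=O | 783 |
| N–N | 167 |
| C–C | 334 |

Bonds broken (reactants):
  C–C: 2 × 334 = 668
  C–H: 10 × 404 = 4040
  C–O: 2 × 344 = 688
  O–H: 2 × 451 = 902
  O=O: 1 × 479 = 479
  Σ(broken) = 6777 kJ
Bonds formed (products):
  C–C: 2 × 334 = 668
  C–H: 8 × 404 = 3232
  C=O: 2 × 783 = 1566
  O–H: 4 × 451 = 1804
  Σ(formed) = 7270 kJ
ΔH = Σ(broken) − Σ(formed) = 6777 − 7270 = −493 kJ

ΔH ≈ −493 kJ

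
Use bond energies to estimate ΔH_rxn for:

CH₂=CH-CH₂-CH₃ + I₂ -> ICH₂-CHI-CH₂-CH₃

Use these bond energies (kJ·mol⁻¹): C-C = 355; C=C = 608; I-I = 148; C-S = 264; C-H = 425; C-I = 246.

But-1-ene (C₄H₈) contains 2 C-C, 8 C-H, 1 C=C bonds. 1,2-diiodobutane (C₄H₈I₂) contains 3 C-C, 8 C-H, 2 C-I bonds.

Bonds broken (reactants):
  C-C: 2 × 355 = 710
  C-H: 8 × 425 = 3400
  C=C: 1 × 608 = 608
  I-I: 1 × 148 = 148
  Σ(broken) = 4866 kJ
Bonds formed (products):
  C-C: 3 × 355 = 1065
  C-H: 8 × 425 = 3400
  C-I: 2 × 246 = 492
  Σ(formed) = 4957 kJ
ΔH = Σ(broken) − Σ(formed) = 4866 − 4957 = −91 kJ

ΔH ≈ −91 kJ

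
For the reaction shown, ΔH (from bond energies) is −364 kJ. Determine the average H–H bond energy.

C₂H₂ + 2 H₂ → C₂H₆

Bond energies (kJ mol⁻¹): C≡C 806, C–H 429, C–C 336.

Let D be the H–H bond energy.
Σ(broken) = 1×806 + 2×429 + 2×D = 1664 + 2D
Σ(formed) = 1×336 + 6×429 = 2910
ΔH = Σ(broken) − Σ(formed) = (1664 + 2D) − (2910) = −1246 + 2D
Setting this equal to −364 kJ gives 2D = 882, so D = 441 kJ/mol.

D(H–H) ≈ 441 kJ/mol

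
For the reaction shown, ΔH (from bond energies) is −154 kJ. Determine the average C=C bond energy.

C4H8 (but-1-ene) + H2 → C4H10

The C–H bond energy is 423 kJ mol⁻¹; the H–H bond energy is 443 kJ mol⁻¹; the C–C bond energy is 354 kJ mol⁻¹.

D(C=C) ≈ 603 kJ/mol

Let D be the C=C bond energy.
Σ(broken) = 2×354 + 8×423 + 1×D + 1×443 = 4535 + D
Σ(formed) = 3×354 + 10×423 = 5292
ΔH = Σ(broken) − Σ(formed) = (4535 + D) − (5292) = −757 + D
Setting this equal to −154 kJ gives D = 603 kJ/mol.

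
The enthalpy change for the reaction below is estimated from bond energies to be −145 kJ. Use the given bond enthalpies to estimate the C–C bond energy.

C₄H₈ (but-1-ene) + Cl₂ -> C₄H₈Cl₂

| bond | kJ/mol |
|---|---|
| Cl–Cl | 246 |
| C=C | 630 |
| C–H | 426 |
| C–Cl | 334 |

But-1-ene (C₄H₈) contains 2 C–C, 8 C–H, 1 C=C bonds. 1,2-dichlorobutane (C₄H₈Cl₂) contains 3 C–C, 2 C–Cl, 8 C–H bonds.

Let D be the C–C bond energy.
Σ(broken) = 2×D + 8×426 + 1×630 + 1×246 = 4284 + 2D
Σ(formed) = 3×D + 2×334 + 8×426 = 4076 + 3D
ΔH = Σ(broken) − Σ(formed) = (4284 + 2D) − (4076 + 3D) = +208 − D
Setting this equal to −145 kJ gives D = 353 kJ/mol.

D(C–C) ≈ 353 kJ/mol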